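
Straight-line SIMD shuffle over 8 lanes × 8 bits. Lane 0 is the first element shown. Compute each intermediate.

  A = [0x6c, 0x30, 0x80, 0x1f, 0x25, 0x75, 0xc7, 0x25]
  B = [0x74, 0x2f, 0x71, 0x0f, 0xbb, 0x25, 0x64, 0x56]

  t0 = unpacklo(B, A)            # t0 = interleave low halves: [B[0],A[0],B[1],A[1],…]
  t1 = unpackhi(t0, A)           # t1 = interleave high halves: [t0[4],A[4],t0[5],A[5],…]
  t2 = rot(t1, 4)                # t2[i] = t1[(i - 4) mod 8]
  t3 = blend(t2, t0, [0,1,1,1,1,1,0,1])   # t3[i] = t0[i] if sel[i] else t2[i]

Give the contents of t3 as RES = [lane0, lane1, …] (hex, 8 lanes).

RES = [ 0x0f  0x6c  0x2f  0x30  0x71  0x80  0x80  0x1f ]

→ t0 |74|6c|2f|30|71|80|0f|1f|
→ t1 |71|25|80|75|0f|c7|1f|25|
→ t2 |0f|c7|1f|25|71|25|80|75|
→ t3 |0f|6c|2f|30|71|80|80|1f|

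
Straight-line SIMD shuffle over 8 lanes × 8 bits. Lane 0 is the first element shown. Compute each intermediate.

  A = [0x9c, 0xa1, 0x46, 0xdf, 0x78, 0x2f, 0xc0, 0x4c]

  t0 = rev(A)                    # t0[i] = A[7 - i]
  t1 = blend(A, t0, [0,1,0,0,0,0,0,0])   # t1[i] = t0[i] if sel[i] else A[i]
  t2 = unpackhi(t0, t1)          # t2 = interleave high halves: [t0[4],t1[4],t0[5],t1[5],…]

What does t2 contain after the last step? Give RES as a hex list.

t0 = [0x4c, 0xc0, 0x2f, 0x78, 0xdf, 0x46, 0xa1, 0x9c]
t1 = [0x9c, 0xc0, 0x46, 0xdf, 0x78, 0x2f, 0xc0, 0x4c]
t2 = [0xdf, 0x78, 0x46, 0x2f, 0xa1, 0xc0, 0x9c, 0x4c]

RES = [0xdf, 0x78, 0x46, 0x2f, 0xa1, 0xc0, 0x9c, 0x4c]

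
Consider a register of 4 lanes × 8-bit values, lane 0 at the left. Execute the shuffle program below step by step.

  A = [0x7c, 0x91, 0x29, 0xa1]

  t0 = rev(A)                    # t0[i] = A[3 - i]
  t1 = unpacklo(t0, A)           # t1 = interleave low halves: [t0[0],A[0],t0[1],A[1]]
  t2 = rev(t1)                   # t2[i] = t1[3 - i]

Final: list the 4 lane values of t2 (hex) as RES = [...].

→ t0 |a1|29|91|7c|
→ t1 |a1|7c|29|91|
→ t2 |91|29|7c|a1|

RES = [0x91, 0x29, 0x7c, 0xa1]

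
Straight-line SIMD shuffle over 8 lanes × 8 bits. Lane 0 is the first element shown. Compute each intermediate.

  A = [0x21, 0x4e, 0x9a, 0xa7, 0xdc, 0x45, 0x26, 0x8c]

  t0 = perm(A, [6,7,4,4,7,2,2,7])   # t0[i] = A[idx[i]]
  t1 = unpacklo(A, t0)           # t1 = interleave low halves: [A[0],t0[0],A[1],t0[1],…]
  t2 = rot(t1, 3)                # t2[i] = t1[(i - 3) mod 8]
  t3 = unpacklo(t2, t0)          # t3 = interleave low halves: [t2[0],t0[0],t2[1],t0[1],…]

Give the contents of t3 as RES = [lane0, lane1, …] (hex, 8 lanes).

→ t0 |26|8c|dc|dc|8c|9a|9a|8c|
→ t1 |21|26|4e|8c|9a|dc|a7|dc|
→ t2 |dc|a7|dc|21|26|4e|8c|9a|
→ t3 |dc|26|a7|8c|dc|dc|21|dc|

RES = [ 0xdc  0x26  0xa7  0x8c  0xdc  0xdc  0x21  0xdc ]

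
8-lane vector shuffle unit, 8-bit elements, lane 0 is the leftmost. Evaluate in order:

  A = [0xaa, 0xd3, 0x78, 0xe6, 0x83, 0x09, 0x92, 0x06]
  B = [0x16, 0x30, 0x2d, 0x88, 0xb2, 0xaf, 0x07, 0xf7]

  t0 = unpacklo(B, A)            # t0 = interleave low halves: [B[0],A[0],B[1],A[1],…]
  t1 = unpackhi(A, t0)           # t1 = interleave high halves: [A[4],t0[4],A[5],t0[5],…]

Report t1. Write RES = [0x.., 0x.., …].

  t0: 16 aa 30 d3 2d 78 88 e6
  t1: 83 2d 09 78 92 88 06 e6

RES = [ 0x83  0x2d  0x09  0x78  0x92  0x88  0x06  0xe6 ]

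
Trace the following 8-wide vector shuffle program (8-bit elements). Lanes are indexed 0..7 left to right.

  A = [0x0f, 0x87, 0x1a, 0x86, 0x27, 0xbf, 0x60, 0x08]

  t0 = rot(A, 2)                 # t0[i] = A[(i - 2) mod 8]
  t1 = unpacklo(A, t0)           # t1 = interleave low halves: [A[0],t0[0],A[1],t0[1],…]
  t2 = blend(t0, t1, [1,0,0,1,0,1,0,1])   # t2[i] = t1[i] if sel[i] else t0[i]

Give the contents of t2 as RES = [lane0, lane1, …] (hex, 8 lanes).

  t0: 60 08 0f 87 1a 86 27 bf
  t1: 0f 60 87 08 1a 0f 86 87
  t2: 0f 08 0f 08 1a 0f 27 87

RES = [ 0x0f  0x08  0x0f  0x08  0x1a  0x0f  0x27  0x87 ]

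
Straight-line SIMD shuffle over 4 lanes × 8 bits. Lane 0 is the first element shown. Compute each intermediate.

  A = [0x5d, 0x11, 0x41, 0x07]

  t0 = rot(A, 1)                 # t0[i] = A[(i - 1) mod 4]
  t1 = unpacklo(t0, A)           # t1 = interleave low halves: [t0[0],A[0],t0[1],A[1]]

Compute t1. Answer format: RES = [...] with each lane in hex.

t0 = [0x07, 0x5d, 0x11, 0x41]
t1 = [0x07, 0x5d, 0x5d, 0x11]

RES = [0x07, 0x5d, 0x5d, 0x11]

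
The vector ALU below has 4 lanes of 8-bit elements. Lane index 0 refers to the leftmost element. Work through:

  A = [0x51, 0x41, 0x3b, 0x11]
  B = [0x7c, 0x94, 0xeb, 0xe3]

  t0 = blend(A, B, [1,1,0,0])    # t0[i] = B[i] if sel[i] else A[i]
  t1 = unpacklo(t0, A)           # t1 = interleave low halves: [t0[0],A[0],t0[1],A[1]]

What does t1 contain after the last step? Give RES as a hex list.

→ t0 |7c|94|3b|11|
→ t1 |7c|51|94|41|

RES = [ 0x7c  0x51  0x94  0x41 ]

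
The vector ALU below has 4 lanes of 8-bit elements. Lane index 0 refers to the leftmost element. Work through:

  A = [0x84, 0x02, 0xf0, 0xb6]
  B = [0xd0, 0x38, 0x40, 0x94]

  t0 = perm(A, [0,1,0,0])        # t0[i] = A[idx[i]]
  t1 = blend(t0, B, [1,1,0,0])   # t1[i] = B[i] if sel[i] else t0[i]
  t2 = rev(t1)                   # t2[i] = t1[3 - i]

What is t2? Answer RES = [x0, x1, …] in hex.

t0 = [0x84, 0x02, 0x84, 0x84]
t1 = [0xd0, 0x38, 0x84, 0x84]
t2 = [0x84, 0x84, 0x38, 0xd0]

RES = [0x84, 0x84, 0x38, 0xd0]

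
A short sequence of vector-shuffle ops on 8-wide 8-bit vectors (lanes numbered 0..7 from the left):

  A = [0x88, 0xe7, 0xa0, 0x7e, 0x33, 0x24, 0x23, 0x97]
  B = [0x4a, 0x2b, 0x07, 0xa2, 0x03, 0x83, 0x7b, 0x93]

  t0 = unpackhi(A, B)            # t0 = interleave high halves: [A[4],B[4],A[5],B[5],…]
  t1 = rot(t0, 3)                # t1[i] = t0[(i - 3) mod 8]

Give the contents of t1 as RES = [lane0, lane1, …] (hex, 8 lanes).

t0 = [0x33, 0x03, 0x24, 0x83, 0x23, 0x7b, 0x97, 0x93]
t1 = [0x7b, 0x97, 0x93, 0x33, 0x03, 0x24, 0x83, 0x23]

RES = [0x7b, 0x97, 0x93, 0x33, 0x03, 0x24, 0x83, 0x23]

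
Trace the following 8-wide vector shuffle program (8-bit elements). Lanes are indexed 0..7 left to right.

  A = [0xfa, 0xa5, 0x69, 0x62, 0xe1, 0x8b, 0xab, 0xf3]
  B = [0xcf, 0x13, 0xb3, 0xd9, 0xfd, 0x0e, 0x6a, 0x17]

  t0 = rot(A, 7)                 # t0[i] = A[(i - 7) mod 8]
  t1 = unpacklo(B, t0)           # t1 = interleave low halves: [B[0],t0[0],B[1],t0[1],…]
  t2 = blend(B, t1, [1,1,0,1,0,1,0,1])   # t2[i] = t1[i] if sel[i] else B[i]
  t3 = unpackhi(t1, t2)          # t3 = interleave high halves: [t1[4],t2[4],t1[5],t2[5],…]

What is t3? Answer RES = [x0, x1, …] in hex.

→ t0 |a5|69|62|e1|8b|ab|f3|fa|
→ t1 |cf|a5|13|69|b3|62|d9|e1|
→ t2 |cf|a5|b3|69|fd|62|6a|e1|
→ t3 |b3|fd|62|62|d9|6a|e1|e1|

RES = [ 0xb3  0xfd  0x62  0x62  0xd9  0x6a  0xe1  0xe1 ]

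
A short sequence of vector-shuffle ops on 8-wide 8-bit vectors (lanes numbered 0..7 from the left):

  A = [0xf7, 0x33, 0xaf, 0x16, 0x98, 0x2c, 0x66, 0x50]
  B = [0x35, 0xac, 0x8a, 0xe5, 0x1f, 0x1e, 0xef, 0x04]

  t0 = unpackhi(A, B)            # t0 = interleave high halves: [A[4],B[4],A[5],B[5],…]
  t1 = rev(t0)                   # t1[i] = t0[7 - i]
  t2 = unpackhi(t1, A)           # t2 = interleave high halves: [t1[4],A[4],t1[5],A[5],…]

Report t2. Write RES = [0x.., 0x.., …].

RES = [ 0x1e  0x98  0x2c  0x2c  0x1f  0x66  0x98  0x50 ]

t0 = [0x98, 0x1f, 0x2c, 0x1e, 0x66, 0xef, 0x50, 0x04]
t1 = [0x04, 0x50, 0xef, 0x66, 0x1e, 0x2c, 0x1f, 0x98]
t2 = [0x1e, 0x98, 0x2c, 0x2c, 0x1f, 0x66, 0x98, 0x50]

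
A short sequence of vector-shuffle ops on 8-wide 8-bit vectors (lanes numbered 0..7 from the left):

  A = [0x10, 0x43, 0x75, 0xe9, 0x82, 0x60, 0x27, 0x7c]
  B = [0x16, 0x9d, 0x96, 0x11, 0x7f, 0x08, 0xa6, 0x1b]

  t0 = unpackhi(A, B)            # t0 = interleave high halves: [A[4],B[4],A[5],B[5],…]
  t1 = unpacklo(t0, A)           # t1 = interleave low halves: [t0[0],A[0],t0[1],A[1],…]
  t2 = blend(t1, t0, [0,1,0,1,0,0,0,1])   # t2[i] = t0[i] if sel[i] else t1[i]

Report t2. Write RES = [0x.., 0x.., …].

→ t0 |82|7f|60|08|27|a6|7c|1b|
→ t1 |82|10|7f|43|60|75|08|e9|
→ t2 |82|7f|7f|08|60|75|08|1b|

RES = [0x82, 0x7f, 0x7f, 0x08, 0x60, 0x75, 0x08, 0x1b]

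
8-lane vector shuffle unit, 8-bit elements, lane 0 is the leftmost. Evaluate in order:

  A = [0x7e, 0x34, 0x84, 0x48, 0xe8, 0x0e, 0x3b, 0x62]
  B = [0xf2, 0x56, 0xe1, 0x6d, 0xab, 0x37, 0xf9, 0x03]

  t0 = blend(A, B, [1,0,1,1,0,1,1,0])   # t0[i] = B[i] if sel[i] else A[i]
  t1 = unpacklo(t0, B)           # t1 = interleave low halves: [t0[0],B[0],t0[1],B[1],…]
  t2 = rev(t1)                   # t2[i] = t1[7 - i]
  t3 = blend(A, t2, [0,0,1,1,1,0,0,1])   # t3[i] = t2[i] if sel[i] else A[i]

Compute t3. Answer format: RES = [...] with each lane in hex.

RES = [ 0x7e  0x34  0xe1  0xe1  0x56  0x0e  0x3b  0xf2 ]

t0 = [0xf2, 0x34, 0xe1, 0x6d, 0xe8, 0x37, 0xf9, 0x62]
t1 = [0xf2, 0xf2, 0x34, 0x56, 0xe1, 0xe1, 0x6d, 0x6d]
t2 = [0x6d, 0x6d, 0xe1, 0xe1, 0x56, 0x34, 0xf2, 0xf2]
t3 = [0x7e, 0x34, 0xe1, 0xe1, 0x56, 0x0e, 0x3b, 0xf2]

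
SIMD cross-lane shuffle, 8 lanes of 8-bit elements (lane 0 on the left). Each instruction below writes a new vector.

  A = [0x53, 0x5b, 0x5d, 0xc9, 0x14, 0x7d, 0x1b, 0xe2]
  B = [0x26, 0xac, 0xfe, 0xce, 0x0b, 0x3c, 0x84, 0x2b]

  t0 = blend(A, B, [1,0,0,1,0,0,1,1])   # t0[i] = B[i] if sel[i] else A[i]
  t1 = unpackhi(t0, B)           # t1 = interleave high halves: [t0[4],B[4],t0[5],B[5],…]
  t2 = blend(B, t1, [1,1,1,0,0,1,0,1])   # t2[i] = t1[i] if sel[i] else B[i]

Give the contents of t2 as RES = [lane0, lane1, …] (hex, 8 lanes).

RES = [ 0x14  0x0b  0x7d  0xce  0x0b  0x84  0x84  0x2b ]

  t0: 26 5b 5d ce 14 7d 84 2b
  t1: 14 0b 7d 3c 84 84 2b 2b
  t2: 14 0b 7d ce 0b 84 84 2b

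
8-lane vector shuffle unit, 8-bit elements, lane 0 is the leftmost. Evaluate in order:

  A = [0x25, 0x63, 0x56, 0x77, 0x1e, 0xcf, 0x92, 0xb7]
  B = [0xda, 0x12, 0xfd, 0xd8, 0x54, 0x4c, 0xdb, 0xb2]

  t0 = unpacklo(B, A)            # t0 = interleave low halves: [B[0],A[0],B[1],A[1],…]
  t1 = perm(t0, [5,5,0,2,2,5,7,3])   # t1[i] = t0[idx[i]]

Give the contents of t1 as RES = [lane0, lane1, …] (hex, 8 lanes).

RES = [0x56, 0x56, 0xda, 0x12, 0x12, 0x56, 0x77, 0x63]

→ t0 |da|25|12|63|fd|56|d8|77|
→ t1 |56|56|da|12|12|56|77|63|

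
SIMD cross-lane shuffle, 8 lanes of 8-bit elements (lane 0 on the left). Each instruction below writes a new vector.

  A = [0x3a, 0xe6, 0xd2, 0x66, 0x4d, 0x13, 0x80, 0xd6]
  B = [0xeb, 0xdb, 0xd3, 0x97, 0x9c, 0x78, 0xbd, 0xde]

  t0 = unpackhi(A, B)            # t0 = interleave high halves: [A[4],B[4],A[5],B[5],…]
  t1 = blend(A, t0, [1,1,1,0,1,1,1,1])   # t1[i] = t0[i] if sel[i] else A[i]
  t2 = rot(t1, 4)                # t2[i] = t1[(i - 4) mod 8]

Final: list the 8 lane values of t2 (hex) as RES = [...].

→ t0 |4d|9c|13|78|80|bd|d6|de|
→ t1 |4d|9c|13|66|80|bd|d6|de|
→ t2 |80|bd|d6|de|4d|9c|13|66|

RES = [ 0x80  0xbd  0xd6  0xde  0x4d  0x9c  0x13  0x66 ]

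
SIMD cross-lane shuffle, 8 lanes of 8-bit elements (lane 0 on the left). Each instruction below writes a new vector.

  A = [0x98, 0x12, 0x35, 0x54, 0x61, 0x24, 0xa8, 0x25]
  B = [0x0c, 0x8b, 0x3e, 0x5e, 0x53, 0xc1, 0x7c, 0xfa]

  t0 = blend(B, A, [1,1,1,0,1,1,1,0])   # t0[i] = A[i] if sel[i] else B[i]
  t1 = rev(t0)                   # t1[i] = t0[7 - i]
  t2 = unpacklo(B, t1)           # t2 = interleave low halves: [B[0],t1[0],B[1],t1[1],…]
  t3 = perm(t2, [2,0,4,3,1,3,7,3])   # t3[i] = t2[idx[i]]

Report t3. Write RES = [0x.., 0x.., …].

→ t0 |98|12|35|5e|61|24|a8|fa|
→ t1 |fa|a8|24|61|5e|35|12|98|
→ t2 |0c|fa|8b|a8|3e|24|5e|61|
→ t3 |8b|0c|3e|a8|fa|a8|61|a8|

RES = [0x8b, 0x0c, 0x3e, 0xa8, 0xfa, 0xa8, 0x61, 0xa8]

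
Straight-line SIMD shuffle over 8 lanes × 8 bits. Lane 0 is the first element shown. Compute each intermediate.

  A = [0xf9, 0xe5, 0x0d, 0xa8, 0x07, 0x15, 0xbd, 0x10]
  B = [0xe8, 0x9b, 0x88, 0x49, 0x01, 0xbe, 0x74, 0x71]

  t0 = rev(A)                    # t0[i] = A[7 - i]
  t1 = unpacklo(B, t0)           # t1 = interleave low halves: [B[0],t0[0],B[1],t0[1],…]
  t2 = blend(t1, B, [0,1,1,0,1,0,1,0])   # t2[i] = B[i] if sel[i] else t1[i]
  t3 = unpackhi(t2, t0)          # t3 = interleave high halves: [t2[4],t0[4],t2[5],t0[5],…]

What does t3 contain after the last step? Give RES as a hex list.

t0 = [0x10, 0xbd, 0x15, 0x07, 0xa8, 0x0d, 0xe5, 0xf9]
t1 = [0xe8, 0x10, 0x9b, 0xbd, 0x88, 0x15, 0x49, 0x07]
t2 = [0xe8, 0x9b, 0x88, 0xbd, 0x01, 0x15, 0x74, 0x07]
t3 = [0x01, 0xa8, 0x15, 0x0d, 0x74, 0xe5, 0x07, 0xf9]

RES = [0x01, 0xa8, 0x15, 0x0d, 0x74, 0xe5, 0x07, 0xf9]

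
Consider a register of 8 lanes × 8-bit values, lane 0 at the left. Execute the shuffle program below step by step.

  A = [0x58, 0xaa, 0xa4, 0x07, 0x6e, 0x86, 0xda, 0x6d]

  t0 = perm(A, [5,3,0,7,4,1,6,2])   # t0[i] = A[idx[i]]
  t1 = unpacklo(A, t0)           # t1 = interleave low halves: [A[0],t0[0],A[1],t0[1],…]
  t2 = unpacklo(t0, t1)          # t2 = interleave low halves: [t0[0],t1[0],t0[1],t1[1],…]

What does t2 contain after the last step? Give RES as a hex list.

RES = [0x86, 0x58, 0x07, 0x86, 0x58, 0xaa, 0x6d, 0x07]

t0 = [0x86, 0x07, 0x58, 0x6d, 0x6e, 0xaa, 0xda, 0xa4]
t1 = [0x58, 0x86, 0xaa, 0x07, 0xa4, 0x58, 0x07, 0x6d]
t2 = [0x86, 0x58, 0x07, 0x86, 0x58, 0xaa, 0x6d, 0x07]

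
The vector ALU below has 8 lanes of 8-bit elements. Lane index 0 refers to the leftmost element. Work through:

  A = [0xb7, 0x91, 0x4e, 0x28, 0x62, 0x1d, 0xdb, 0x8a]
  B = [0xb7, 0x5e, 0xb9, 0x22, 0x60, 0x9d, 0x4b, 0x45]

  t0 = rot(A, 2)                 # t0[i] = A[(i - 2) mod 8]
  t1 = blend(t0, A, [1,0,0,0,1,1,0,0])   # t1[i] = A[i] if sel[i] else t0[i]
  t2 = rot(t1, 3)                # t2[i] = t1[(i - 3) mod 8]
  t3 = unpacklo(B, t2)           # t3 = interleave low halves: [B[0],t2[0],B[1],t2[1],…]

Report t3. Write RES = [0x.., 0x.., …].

RES = [0xb7, 0x1d, 0x5e, 0x62, 0xb9, 0x1d, 0x22, 0xb7]

  t0: db 8a b7 91 4e 28 62 1d
  t1: b7 8a b7 91 62 1d 62 1d
  t2: 1d 62 1d b7 8a b7 91 62
  t3: b7 1d 5e 62 b9 1d 22 b7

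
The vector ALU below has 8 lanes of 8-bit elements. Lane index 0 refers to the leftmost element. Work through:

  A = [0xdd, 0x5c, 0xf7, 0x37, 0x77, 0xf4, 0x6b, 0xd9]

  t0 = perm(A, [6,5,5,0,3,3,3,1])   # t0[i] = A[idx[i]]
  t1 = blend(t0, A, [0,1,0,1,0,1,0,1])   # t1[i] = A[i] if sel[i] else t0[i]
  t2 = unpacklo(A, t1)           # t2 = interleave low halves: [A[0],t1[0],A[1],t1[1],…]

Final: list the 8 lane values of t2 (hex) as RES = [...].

→ t0 |6b|f4|f4|dd|37|37|37|5c|
→ t1 |6b|5c|f4|37|37|f4|37|d9|
→ t2 |dd|6b|5c|5c|f7|f4|37|37|

RES = [ 0xdd  0x6b  0x5c  0x5c  0xf7  0xf4  0x37  0x37 ]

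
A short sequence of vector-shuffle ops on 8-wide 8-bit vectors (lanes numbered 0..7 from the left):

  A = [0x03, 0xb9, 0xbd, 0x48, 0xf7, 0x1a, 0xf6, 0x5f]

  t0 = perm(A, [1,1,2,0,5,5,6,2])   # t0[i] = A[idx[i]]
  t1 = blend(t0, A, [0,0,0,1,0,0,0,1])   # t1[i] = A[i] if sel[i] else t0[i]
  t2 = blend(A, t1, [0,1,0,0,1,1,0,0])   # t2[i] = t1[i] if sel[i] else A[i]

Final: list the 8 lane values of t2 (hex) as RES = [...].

RES = [ 0x03  0xb9  0xbd  0x48  0x1a  0x1a  0xf6  0x5f ]

  t0: b9 b9 bd 03 1a 1a f6 bd
  t1: b9 b9 bd 48 1a 1a f6 5f
  t2: 03 b9 bd 48 1a 1a f6 5f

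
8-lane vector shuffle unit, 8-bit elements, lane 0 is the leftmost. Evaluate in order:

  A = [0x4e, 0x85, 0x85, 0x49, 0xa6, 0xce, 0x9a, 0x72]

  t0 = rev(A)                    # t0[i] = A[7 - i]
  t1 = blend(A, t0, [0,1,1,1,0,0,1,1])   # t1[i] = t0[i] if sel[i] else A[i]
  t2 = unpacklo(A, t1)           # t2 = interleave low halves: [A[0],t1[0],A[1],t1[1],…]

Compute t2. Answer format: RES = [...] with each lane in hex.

→ t0 |72|9a|ce|a6|49|85|85|4e|
→ t1 |4e|9a|ce|a6|a6|ce|85|4e|
→ t2 |4e|4e|85|9a|85|ce|49|a6|

RES = [ 0x4e  0x4e  0x85  0x9a  0x85  0xce  0x49  0xa6 ]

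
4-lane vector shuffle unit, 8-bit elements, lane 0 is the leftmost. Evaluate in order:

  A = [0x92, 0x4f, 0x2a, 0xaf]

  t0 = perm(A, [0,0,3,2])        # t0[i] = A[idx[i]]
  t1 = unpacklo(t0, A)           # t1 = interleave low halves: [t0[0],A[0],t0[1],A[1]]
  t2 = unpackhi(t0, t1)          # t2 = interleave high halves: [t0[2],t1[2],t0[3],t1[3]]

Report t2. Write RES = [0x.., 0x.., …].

  t0: 92 92 af 2a
  t1: 92 92 92 4f
  t2: af 92 2a 4f

RES = [0xaf, 0x92, 0x2a, 0x4f]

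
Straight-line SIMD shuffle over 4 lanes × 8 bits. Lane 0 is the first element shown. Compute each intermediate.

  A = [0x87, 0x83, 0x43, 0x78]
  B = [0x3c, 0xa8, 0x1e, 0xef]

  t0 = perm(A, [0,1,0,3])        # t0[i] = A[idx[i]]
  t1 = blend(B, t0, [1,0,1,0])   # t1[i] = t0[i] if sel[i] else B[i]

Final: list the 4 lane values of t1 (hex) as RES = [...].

RES = [ 0x87  0xa8  0x87  0xef ]

  t0: 87 83 87 78
  t1: 87 a8 87 ef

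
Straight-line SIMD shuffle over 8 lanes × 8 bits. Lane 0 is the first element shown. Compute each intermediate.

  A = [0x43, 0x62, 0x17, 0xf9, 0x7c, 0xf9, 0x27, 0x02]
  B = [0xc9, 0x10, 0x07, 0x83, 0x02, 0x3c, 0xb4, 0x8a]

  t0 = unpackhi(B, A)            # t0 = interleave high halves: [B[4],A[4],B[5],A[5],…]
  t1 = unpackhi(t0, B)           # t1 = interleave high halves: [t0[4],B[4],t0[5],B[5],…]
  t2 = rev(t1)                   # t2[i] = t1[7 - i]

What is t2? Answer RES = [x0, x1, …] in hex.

→ t0 |02|7c|3c|f9|b4|27|8a|02|
→ t1 |b4|02|27|3c|8a|b4|02|8a|
→ t2 |8a|02|b4|8a|3c|27|02|b4|

RES = [0x8a, 0x02, 0xb4, 0x8a, 0x3c, 0x27, 0x02, 0xb4]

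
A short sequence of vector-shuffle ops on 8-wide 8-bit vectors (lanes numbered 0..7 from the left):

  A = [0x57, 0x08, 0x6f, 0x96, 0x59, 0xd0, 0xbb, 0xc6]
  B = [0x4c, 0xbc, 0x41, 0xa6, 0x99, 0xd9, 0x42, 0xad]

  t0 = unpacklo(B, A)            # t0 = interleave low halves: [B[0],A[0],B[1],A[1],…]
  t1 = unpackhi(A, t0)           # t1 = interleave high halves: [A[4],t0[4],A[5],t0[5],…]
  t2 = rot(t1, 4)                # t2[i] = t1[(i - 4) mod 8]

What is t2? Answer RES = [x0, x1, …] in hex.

RES = [0xbb, 0xa6, 0xc6, 0x96, 0x59, 0x41, 0xd0, 0x6f]

  t0: 4c 57 bc 08 41 6f a6 96
  t1: 59 41 d0 6f bb a6 c6 96
  t2: bb a6 c6 96 59 41 d0 6f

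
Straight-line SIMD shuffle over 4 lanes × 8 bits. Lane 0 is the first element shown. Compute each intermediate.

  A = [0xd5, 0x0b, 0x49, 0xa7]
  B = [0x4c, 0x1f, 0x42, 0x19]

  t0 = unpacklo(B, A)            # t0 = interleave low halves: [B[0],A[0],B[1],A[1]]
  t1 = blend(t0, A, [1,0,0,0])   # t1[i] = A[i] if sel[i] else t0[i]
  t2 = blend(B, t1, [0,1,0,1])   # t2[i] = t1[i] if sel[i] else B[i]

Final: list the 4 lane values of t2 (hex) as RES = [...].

→ t0 |4c|d5|1f|0b|
→ t1 |d5|d5|1f|0b|
→ t2 |4c|d5|42|0b|

RES = [ 0x4c  0xd5  0x42  0x0b ]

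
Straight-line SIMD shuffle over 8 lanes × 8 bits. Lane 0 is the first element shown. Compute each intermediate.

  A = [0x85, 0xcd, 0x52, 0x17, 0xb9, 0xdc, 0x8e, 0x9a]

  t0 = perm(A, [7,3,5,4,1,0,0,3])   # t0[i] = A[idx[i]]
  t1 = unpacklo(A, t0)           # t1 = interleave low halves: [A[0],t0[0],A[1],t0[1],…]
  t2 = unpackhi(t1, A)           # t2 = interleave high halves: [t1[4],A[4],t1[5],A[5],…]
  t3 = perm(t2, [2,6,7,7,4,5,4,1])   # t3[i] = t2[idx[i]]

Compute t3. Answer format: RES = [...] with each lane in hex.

t0 = [0x9a, 0x17, 0xdc, 0xb9, 0xcd, 0x85, 0x85, 0x17]
t1 = [0x85, 0x9a, 0xcd, 0x17, 0x52, 0xdc, 0x17, 0xb9]
t2 = [0x52, 0xb9, 0xdc, 0xdc, 0x17, 0x8e, 0xb9, 0x9a]
t3 = [0xdc, 0xb9, 0x9a, 0x9a, 0x17, 0x8e, 0x17, 0xb9]

RES = [0xdc, 0xb9, 0x9a, 0x9a, 0x17, 0x8e, 0x17, 0xb9]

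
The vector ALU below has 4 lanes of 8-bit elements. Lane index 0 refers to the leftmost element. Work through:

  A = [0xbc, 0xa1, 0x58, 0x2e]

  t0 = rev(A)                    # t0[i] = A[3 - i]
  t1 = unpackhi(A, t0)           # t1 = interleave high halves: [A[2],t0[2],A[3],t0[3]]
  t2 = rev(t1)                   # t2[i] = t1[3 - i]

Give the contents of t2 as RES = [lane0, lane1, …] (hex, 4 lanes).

RES = [0xbc, 0x2e, 0xa1, 0x58]

→ t0 |2e|58|a1|bc|
→ t1 |58|a1|2e|bc|
→ t2 |bc|2e|a1|58|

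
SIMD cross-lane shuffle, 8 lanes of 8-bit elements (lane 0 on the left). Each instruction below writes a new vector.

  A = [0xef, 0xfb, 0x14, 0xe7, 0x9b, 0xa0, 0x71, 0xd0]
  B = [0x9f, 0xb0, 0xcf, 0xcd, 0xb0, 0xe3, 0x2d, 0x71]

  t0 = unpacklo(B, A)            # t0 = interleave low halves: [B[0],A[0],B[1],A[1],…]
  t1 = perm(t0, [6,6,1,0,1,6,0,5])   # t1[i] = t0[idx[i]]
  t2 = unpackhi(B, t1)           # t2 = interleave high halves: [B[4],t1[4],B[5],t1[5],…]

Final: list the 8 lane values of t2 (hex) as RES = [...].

t0 = [0x9f, 0xef, 0xb0, 0xfb, 0xcf, 0x14, 0xcd, 0xe7]
t1 = [0xcd, 0xcd, 0xef, 0x9f, 0xef, 0xcd, 0x9f, 0x14]
t2 = [0xb0, 0xef, 0xe3, 0xcd, 0x2d, 0x9f, 0x71, 0x14]

RES = [ 0xb0  0xef  0xe3  0xcd  0x2d  0x9f  0x71  0x14 ]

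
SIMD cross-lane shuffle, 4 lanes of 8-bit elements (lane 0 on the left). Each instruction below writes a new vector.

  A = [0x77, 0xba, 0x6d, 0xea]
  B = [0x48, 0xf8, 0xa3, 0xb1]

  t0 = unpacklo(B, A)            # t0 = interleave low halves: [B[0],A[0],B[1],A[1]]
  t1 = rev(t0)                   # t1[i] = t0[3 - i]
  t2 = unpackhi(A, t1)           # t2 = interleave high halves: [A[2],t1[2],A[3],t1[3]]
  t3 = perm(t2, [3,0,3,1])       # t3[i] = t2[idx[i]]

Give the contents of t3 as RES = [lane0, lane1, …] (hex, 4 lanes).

RES = [0x48, 0x6d, 0x48, 0x77]

→ t0 |48|77|f8|ba|
→ t1 |ba|f8|77|48|
→ t2 |6d|77|ea|48|
→ t3 |48|6d|48|77|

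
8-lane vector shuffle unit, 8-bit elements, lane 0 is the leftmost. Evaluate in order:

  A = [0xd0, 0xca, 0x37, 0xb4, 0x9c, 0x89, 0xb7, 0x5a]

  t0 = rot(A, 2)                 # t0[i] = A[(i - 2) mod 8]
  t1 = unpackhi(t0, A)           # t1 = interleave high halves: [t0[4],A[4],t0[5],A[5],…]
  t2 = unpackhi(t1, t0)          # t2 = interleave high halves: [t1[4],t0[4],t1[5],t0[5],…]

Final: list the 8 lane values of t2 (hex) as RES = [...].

RES = [0x9c, 0x37, 0xb7, 0xb4, 0x89, 0x9c, 0x5a, 0x89]

→ t0 |b7|5a|d0|ca|37|b4|9c|89|
→ t1 |37|9c|b4|89|9c|b7|89|5a|
→ t2 |9c|37|b7|b4|89|9c|5a|89|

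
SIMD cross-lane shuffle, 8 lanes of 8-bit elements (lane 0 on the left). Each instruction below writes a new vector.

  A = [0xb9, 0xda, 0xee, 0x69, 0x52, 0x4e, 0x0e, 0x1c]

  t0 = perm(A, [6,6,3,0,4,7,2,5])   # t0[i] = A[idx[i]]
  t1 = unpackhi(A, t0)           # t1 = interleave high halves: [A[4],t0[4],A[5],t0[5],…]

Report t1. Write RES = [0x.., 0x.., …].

RES = [0x52, 0x52, 0x4e, 0x1c, 0x0e, 0xee, 0x1c, 0x4e]

t0 = [0x0e, 0x0e, 0x69, 0xb9, 0x52, 0x1c, 0xee, 0x4e]
t1 = [0x52, 0x52, 0x4e, 0x1c, 0x0e, 0xee, 0x1c, 0x4e]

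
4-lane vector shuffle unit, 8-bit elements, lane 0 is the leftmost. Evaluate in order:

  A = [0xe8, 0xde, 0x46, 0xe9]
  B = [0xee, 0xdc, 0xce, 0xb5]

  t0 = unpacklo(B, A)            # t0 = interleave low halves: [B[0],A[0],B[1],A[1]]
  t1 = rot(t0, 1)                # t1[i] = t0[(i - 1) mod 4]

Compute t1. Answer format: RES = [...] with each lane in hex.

RES = [ 0xde  0xee  0xe8  0xdc ]

→ t0 |ee|e8|dc|de|
→ t1 |de|ee|e8|dc|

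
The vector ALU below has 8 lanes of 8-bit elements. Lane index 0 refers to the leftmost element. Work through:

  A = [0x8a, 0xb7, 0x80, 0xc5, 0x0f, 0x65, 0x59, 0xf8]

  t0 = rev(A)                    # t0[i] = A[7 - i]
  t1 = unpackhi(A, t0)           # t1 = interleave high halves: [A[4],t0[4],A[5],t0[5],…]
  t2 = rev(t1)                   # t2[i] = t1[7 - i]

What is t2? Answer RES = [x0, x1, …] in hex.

RES = [0x8a, 0xf8, 0xb7, 0x59, 0x80, 0x65, 0xc5, 0x0f]

→ t0 |f8|59|65|0f|c5|80|b7|8a|
→ t1 |0f|c5|65|80|59|b7|f8|8a|
→ t2 |8a|f8|b7|59|80|65|c5|0f|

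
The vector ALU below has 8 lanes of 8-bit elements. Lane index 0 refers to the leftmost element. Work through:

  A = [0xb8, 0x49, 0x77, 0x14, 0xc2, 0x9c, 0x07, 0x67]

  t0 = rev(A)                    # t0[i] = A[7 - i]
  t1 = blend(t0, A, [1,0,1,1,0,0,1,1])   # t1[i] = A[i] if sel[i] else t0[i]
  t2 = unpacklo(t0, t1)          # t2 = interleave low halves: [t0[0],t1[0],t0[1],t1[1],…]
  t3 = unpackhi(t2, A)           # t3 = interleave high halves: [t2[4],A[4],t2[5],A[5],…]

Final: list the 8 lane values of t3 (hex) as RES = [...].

t0 = [0x67, 0x07, 0x9c, 0xc2, 0x14, 0x77, 0x49, 0xb8]
t1 = [0xb8, 0x07, 0x77, 0x14, 0x14, 0x77, 0x07, 0x67]
t2 = [0x67, 0xb8, 0x07, 0x07, 0x9c, 0x77, 0xc2, 0x14]
t3 = [0x9c, 0xc2, 0x77, 0x9c, 0xc2, 0x07, 0x14, 0x67]

RES = [0x9c, 0xc2, 0x77, 0x9c, 0xc2, 0x07, 0x14, 0x67]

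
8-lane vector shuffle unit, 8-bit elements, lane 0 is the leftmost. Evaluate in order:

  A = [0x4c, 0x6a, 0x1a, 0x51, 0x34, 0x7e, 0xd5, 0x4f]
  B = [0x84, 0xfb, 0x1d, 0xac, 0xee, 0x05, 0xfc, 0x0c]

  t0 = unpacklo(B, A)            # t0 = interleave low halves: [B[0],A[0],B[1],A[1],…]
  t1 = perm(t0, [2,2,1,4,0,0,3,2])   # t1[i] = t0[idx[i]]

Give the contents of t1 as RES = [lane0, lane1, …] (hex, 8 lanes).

RES = [ 0xfb  0xfb  0x4c  0x1d  0x84  0x84  0x6a  0xfb ]

  t0: 84 4c fb 6a 1d 1a ac 51
  t1: fb fb 4c 1d 84 84 6a fb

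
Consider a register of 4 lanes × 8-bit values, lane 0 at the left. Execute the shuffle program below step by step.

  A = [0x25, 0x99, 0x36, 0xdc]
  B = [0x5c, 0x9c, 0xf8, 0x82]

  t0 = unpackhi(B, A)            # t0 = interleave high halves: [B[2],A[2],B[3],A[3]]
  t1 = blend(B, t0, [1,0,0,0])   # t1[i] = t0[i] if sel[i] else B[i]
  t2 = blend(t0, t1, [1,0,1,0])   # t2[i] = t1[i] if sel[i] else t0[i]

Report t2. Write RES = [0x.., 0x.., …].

RES = [ 0xf8  0x36  0xf8  0xdc ]

→ t0 |f8|36|82|dc|
→ t1 |f8|9c|f8|82|
→ t2 |f8|36|f8|dc|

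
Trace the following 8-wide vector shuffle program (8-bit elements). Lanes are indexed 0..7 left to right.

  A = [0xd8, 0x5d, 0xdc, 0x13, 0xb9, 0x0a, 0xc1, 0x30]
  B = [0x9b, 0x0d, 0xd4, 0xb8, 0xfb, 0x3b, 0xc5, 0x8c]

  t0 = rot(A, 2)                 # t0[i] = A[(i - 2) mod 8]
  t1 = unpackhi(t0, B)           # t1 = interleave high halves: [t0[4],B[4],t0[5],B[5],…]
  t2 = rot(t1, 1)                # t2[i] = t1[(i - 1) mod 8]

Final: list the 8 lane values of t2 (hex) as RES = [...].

  t0: c1 30 d8 5d dc 13 b9 0a
  t1: dc fb 13 3b b9 c5 0a 8c
  t2: 8c dc fb 13 3b b9 c5 0a

RES = [0x8c, 0xdc, 0xfb, 0x13, 0x3b, 0xb9, 0xc5, 0x0a]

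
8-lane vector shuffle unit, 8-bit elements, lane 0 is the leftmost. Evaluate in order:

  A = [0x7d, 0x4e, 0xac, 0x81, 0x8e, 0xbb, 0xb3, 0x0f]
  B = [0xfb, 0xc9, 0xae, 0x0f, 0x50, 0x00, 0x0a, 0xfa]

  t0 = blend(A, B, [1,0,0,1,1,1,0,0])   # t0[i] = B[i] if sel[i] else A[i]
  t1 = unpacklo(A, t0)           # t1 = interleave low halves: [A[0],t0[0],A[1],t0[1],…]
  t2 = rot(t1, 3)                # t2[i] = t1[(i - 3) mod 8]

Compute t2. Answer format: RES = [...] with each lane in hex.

RES = [0xac, 0x81, 0x0f, 0x7d, 0xfb, 0x4e, 0x4e, 0xac]

  t0: fb 4e ac 0f 50 00 b3 0f
  t1: 7d fb 4e 4e ac ac 81 0f
  t2: ac 81 0f 7d fb 4e 4e ac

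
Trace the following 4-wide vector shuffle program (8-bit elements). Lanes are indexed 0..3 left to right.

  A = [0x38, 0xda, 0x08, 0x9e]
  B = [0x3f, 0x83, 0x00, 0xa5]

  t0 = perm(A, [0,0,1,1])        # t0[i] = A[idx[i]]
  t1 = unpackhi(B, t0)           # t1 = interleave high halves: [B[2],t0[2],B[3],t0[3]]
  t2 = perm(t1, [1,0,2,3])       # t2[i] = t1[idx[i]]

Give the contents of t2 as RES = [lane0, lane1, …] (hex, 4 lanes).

RES = [0xda, 0x00, 0xa5, 0xda]

t0 = [0x38, 0x38, 0xda, 0xda]
t1 = [0x00, 0xda, 0xa5, 0xda]
t2 = [0xda, 0x00, 0xa5, 0xda]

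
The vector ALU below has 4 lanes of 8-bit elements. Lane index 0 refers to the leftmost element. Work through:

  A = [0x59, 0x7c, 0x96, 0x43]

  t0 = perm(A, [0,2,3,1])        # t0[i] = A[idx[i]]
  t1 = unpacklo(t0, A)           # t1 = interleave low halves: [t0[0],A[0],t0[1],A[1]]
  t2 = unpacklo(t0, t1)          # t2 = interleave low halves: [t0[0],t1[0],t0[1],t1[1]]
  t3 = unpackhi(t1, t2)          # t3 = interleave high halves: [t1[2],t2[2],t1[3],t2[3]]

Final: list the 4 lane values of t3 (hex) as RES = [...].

RES = [0x96, 0x96, 0x7c, 0x59]

  t0: 59 96 43 7c
  t1: 59 59 96 7c
  t2: 59 59 96 59
  t3: 96 96 7c 59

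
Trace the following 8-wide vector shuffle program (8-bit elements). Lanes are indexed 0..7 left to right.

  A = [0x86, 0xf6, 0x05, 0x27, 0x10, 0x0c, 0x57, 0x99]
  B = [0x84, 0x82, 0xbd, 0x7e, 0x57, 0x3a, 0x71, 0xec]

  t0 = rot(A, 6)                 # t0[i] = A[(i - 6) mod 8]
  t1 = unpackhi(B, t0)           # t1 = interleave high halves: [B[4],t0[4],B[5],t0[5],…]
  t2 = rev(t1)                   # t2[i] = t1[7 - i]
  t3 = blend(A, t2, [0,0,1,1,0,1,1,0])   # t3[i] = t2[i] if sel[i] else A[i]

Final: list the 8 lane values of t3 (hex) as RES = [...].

→ t0 |05|27|10|0c|57|99|86|f6|
→ t1 |57|57|3a|99|71|86|ec|f6|
→ t2 |f6|ec|86|71|99|3a|57|57|
→ t3 |86|f6|86|71|10|3a|57|99|

RES = [ 0x86  0xf6  0x86  0x71  0x10  0x3a  0x57  0x99 ]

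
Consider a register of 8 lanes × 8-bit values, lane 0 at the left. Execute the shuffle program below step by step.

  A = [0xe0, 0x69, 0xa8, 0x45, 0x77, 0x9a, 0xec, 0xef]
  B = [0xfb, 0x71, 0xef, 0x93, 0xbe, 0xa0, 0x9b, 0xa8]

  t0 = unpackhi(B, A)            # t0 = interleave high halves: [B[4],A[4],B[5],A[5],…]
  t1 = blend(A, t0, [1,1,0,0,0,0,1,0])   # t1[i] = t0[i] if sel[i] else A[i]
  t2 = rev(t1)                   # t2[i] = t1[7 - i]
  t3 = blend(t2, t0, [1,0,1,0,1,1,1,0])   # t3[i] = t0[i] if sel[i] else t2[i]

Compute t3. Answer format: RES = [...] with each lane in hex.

RES = [ 0xbe  0xa8  0xa0  0x77  0x9b  0xec  0xa8  0xbe ]

  t0: be 77 a0 9a 9b ec a8 ef
  t1: be 77 a8 45 77 9a a8 ef
  t2: ef a8 9a 77 45 a8 77 be
  t3: be a8 a0 77 9b ec a8 be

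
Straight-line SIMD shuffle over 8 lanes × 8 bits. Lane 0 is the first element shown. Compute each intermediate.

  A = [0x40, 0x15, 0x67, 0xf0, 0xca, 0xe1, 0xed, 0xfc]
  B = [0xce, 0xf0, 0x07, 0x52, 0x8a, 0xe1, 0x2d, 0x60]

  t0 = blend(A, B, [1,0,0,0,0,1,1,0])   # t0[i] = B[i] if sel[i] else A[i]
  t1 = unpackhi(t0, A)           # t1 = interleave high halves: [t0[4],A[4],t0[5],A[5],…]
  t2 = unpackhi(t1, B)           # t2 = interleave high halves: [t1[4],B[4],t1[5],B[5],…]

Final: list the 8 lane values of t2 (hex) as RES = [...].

RES = [ 0x2d  0x8a  0xed  0xe1  0xfc  0x2d  0xfc  0x60 ]

t0 = [0xce, 0x15, 0x67, 0xf0, 0xca, 0xe1, 0x2d, 0xfc]
t1 = [0xca, 0xca, 0xe1, 0xe1, 0x2d, 0xed, 0xfc, 0xfc]
t2 = [0x2d, 0x8a, 0xed, 0xe1, 0xfc, 0x2d, 0xfc, 0x60]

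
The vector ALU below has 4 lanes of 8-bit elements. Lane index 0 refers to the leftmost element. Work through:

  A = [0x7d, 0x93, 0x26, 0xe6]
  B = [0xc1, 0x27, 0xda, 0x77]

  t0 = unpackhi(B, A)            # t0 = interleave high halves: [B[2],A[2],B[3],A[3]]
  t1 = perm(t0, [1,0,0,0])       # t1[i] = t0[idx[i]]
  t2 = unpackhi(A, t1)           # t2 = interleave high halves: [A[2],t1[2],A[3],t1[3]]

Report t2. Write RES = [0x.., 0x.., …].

RES = [ 0x26  0xda  0xe6  0xda ]

→ t0 |da|26|77|e6|
→ t1 |26|da|da|da|
→ t2 |26|da|e6|da|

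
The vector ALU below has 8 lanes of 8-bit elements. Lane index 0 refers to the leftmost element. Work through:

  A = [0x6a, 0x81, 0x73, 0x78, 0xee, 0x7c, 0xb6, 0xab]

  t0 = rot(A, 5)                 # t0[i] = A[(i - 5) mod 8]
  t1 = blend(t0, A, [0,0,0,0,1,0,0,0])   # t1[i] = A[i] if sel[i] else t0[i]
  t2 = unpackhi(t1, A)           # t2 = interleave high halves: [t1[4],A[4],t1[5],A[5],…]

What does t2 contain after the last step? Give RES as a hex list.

RES = [ 0xee  0xee  0x6a  0x7c  0x81  0xb6  0x73  0xab ]

→ t0 |78|ee|7c|b6|ab|6a|81|73|
→ t1 |78|ee|7c|b6|ee|6a|81|73|
→ t2 |ee|ee|6a|7c|81|b6|73|ab|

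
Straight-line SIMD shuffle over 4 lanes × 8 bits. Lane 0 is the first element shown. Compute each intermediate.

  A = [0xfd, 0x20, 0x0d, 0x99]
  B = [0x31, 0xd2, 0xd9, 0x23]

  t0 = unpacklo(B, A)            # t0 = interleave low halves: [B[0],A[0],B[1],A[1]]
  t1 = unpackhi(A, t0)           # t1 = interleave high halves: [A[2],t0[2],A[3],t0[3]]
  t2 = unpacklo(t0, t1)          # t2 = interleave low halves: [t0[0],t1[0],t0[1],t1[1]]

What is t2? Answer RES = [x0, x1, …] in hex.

→ t0 |31|fd|d2|20|
→ t1 |0d|d2|99|20|
→ t2 |31|0d|fd|d2|

RES = [0x31, 0x0d, 0xfd, 0xd2]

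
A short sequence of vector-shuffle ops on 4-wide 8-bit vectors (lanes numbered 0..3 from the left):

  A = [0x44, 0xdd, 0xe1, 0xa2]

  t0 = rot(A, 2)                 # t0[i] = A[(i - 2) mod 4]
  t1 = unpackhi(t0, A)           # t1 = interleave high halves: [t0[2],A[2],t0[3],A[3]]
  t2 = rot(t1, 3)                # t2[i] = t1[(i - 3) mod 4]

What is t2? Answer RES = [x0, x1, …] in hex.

→ t0 |e1|a2|44|dd|
→ t1 |44|e1|dd|a2|
→ t2 |e1|dd|a2|44|

RES = [0xe1, 0xdd, 0xa2, 0x44]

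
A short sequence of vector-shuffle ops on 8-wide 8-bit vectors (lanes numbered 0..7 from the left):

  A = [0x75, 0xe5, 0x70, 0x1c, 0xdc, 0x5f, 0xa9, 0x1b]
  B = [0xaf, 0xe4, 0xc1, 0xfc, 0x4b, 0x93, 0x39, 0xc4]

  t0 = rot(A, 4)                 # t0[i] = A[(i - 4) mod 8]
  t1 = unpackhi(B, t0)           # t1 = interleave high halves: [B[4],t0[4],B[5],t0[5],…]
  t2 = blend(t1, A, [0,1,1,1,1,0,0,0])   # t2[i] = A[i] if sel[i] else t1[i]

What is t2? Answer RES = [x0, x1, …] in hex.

→ t0 |dc|5f|a9|1b|75|e5|70|1c|
→ t1 |4b|75|93|e5|39|70|c4|1c|
→ t2 |4b|e5|70|1c|dc|70|c4|1c|

RES = [ 0x4b  0xe5  0x70  0x1c  0xdc  0x70  0xc4  0x1c ]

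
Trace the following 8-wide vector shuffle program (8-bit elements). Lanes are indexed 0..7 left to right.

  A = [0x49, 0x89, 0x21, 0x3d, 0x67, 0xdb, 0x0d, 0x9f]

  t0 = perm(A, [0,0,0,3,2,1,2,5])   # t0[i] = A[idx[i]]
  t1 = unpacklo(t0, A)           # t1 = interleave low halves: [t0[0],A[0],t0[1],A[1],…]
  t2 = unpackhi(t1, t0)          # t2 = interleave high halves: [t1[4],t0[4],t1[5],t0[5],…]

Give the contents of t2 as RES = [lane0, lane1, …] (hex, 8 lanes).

t0 = [0x49, 0x49, 0x49, 0x3d, 0x21, 0x89, 0x21, 0xdb]
t1 = [0x49, 0x49, 0x49, 0x89, 0x49, 0x21, 0x3d, 0x3d]
t2 = [0x49, 0x21, 0x21, 0x89, 0x3d, 0x21, 0x3d, 0xdb]

RES = [0x49, 0x21, 0x21, 0x89, 0x3d, 0x21, 0x3d, 0xdb]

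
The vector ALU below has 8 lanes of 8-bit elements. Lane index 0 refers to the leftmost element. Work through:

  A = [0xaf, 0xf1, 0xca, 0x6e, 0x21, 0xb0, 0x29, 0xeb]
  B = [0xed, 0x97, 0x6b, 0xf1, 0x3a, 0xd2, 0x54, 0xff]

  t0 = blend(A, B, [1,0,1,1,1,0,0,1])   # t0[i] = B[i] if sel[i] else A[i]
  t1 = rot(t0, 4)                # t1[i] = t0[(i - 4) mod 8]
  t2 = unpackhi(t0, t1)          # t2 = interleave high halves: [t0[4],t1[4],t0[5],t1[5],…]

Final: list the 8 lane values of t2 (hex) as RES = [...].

→ t0 |ed|f1|6b|f1|3a|b0|29|ff|
→ t1 |3a|b0|29|ff|ed|f1|6b|f1|
→ t2 |3a|ed|b0|f1|29|6b|ff|f1|

RES = [ 0x3a  0xed  0xb0  0xf1  0x29  0x6b  0xff  0xf1 ]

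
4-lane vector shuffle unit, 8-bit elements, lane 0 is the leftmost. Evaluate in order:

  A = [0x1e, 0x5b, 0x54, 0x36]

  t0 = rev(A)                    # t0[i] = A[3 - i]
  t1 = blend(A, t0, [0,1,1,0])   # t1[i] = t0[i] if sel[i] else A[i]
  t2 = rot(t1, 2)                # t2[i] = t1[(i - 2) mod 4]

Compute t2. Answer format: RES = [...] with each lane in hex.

RES = [0x5b, 0x36, 0x1e, 0x54]

→ t0 |36|54|5b|1e|
→ t1 |1e|54|5b|36|
→ t2 |5b|36|1e|54|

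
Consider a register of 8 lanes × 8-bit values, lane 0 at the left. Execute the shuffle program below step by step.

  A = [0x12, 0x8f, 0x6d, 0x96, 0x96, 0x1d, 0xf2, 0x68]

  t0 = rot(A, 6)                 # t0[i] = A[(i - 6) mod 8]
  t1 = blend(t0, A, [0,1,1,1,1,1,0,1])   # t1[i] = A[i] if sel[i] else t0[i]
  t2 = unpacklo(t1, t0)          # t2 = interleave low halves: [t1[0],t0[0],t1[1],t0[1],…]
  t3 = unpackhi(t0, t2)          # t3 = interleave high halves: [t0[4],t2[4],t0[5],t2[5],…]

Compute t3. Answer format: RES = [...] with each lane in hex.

RES = [0xf2, 0x6d, 0x68, 0x96, 0x12, 0x96, 0x8f, 0x1d]

  t0: 6d 96 96 1d f2 68 12 8f
  t1: 6d 8f 6d 96 96 1d 12 68
  t2: 6d 6d 8f 96 6d 96 96 1d
  t3: f2 6d 68 96 12 96 8f 1d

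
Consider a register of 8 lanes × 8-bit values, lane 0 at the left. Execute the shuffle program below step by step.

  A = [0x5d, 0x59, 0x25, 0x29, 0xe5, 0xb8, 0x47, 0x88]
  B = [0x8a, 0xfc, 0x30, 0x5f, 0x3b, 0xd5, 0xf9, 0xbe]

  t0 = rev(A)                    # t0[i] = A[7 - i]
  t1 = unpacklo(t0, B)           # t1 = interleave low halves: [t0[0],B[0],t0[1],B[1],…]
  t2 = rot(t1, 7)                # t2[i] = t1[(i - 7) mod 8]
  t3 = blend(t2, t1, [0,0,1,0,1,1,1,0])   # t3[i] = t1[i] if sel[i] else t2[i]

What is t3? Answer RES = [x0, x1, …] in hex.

RES = [0x8a, 0x47, 0x47, 0xb8, 0xb8, 0x30, 0xe5, 0x88]

  t0: 88 47 b8 e5 29 25 59 5d
  t1: 88 8a 47 fc b8 30 e5 5f
  t2: 8a 47 fc b8 30 e5 5f 88
  t3: 8a 47 47 b8 b8 30 e5 88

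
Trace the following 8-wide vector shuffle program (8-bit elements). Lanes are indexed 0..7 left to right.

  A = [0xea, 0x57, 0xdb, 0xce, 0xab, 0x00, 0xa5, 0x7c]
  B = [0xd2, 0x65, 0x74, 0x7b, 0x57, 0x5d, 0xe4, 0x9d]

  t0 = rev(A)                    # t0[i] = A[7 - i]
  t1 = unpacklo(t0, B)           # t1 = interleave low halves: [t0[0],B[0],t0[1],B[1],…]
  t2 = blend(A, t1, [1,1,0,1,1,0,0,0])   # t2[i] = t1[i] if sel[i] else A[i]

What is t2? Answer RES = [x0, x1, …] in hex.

t0 = [0x7c, 0xa5, 0x00, 0xab, 0xce, 0xdb, 0x57, 0xea]
t1 = [0x7c, 0xd2, 0xa5, 0x65, 0x00, 0x74, 0xab, 0x7b]
t2 = [0x7c, 0xd2, 0xdb, 0x65, 0x00, 0x00, 0xa5, 0x7c]

RES = [0x7c, 0xd2, 0xdb, 0x65, 0x00, 0x00, 0xa5, 0x7c]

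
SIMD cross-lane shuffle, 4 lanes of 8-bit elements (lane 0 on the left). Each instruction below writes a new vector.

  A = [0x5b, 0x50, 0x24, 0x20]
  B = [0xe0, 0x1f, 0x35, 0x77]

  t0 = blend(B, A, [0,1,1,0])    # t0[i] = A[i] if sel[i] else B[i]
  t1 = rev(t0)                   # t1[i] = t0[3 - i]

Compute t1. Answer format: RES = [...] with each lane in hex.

RES = [0x77, 0x24, 0x50, 0xe0]

→ t0 |e0|50|24|77|
→ t1 |77|24|50|e0|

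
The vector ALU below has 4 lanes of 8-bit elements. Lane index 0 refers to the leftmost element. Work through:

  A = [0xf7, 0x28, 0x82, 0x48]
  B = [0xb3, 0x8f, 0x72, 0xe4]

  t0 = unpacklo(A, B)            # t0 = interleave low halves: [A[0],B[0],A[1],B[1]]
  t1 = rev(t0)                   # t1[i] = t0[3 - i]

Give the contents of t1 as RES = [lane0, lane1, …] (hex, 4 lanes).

t0 = [0xf7, 0xb3, 0x28, 0x8f]
t1 = [0x8f, 0x28, 0xb3, 0xf7]

RES = [ 0x8f  0x28  0xb3  0xf7 ]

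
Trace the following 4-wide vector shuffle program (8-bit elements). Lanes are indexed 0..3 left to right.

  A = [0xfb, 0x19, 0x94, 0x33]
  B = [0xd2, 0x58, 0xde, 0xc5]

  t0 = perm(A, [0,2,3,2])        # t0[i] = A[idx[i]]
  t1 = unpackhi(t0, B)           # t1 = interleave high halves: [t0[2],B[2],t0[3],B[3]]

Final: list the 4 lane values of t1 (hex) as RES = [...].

RES = [0x33, 0xde, 0x94, 0xc5]

t0 = [0xfb, 0x94, 0x33, 0x94]
t1 = [0x33, 0xde, 0x94, 0xc5]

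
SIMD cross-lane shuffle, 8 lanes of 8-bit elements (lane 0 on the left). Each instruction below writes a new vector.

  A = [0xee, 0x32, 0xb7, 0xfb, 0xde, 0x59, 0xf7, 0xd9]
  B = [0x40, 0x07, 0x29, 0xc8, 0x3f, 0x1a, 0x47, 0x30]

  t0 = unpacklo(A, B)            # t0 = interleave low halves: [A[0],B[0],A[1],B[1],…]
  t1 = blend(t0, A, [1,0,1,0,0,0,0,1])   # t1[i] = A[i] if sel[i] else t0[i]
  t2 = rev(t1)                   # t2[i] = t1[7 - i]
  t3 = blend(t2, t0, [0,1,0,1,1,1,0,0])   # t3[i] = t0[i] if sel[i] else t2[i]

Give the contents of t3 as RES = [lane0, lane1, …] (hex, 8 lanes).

RES = [ 0xd9  0x40  0x29  0x07  0xb7  0x29  0x40  0xee ]

t0 = [0xee, 0x40, 0x32, 0x07, 0xb7, 0x29, 0xfb, 0xc8]
t1 = [0xee, 0x40, 0xb7, 0x07, 0xb7, 0x29, 0xfb, 0xd9]
t2 = [0xd9, 0xfb, 0x29, 0xb7, 0x07, 0xb7, 0x40, 0xee]
t3 = [0xd9, 0x40, 0x29, 0x07, 0xb7, 0x29, 0x40, 0xee]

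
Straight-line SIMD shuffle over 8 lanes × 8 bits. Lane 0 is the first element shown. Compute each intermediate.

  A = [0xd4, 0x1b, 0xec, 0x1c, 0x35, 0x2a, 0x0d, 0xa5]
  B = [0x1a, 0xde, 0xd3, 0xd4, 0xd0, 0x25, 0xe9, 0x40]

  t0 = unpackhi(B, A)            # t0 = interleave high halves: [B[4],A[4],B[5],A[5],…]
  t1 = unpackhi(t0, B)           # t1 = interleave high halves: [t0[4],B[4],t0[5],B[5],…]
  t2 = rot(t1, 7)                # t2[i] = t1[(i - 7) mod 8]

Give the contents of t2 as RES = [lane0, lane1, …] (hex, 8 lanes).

→ t0 |d0|35|25|2a|e9|0d|40|a5|
→ t1 |e9|d0|0d|25|40|e9|a5|40|
→ t2 |d0|0d|25|40|e9|a5|40|e9|

RES = [0xd0, 0x0d, 0x25, 0x40, 0xe9, 0xa5, 0x40, 0xe9]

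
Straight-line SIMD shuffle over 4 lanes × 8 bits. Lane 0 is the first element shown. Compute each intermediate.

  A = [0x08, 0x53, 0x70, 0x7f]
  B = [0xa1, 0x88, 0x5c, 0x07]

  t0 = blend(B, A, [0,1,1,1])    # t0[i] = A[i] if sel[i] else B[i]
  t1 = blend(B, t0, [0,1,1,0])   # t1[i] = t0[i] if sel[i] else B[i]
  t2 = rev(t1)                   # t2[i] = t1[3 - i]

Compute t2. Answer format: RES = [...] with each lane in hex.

RES = [ 0x07  0x70  0x53  0xa1 ]

t0 = [0xa1, 0x53, 0x70, 0x7f]
t1 = [0xa1, 0x53, 0x70, 0x07]
t2 = [0x07, 0x70, 0x53, 0xa1]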